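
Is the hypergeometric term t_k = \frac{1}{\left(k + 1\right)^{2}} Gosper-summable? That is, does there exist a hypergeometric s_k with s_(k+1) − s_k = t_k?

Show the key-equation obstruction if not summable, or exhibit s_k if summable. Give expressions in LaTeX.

t_(k+1)/t_k = (k + 1)**2/(k + 2)**2.
Normal form (A,B,C) = (k**2 + 2*k + 1, k**2 + 4*k + 4, 1).
Solve (k**2 + 2*k + 1)·f(k+1) − (k**2 + 2*k + 1)·f(k) = 1.
d = 0 from the (2,2,0) case.
Generic f = c0 gives residual -1; -1 = 0 cannot hold, so t_k is not Gosper-summable.

No; the coefficient equations for f are inconsistent.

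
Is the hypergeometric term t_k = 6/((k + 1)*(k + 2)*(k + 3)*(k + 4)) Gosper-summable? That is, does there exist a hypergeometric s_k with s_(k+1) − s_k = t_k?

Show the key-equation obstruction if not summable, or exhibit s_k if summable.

Yes. s_k = k*(k**2 + 6*k + 11)/(3*(k + 1)*(k + 2)*(k + 3)).

Ratio r(k) = (k + 1)/(k + 5).
Gosper form: A/B · C(k+1)/C(k) with A=k + 1, B=k + 5, C=1.
f must satisfy (k + 1)·f(k+1) − (k + 4)·f(k) = 1.
d = 3 from the (1,1,0) case.
Solve for f: f(k) = k*(k**2 + 6*k + 11)/18 (degree 3 ≤ 3).
Certificate R = B(k−1)f/C = k*(k + 4)*(k**2 + 6*k + 11)/18 gives s_k = k*(k**2 + 6*k + 11)/(3*(k + 1)*(k + 2)*(k + 3)).
Check: Δs_k = 6/(k**4 + 10*k**3 + 35*k**2 + 50*k + 24). ✓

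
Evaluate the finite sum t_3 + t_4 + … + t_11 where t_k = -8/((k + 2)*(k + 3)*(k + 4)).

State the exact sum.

Σ = -4/35

t_(k+1)/t_k = (k + 2)/(k + 5).
Gosper form: A/B · C(k+1)/C(k) with A=k + 2, B=k + 5, C=1.
Need (k + 2)·f(k+1) − (k + 4)·f(k) = 1.
d = 2 from the (1,1,0) case.
Solving with deg f ≤ 2: f(k) = k*(k + 5)/12.
So s_k = (B(k−1)f/C)·t_k = (k*(k + 4)*(k + 5)/12)·t_k = 2*k*(-k - 5)/(3*(k + 2)*(k + 3)).
Δs = -8/(k**3 + 9*k**2 + 26*k + 24), as required.
Sum = s_(12) − s_(3); s_(12) = -68/105, s_(3) = -8/15 ⇒ -4/35.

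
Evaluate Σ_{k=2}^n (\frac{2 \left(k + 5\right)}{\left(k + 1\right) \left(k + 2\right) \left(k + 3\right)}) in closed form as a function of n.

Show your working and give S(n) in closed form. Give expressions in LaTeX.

r(k) = (k + 1)*(k + 6)/((k + 4)*(k + 5)) after simplifying.
So A=k + 1 and B=k + 4, with C=k + 5.
Solve (k + 1)·f(k+1) − (k + 3)·f(k) = k + 5.
d = 2 from the (1,1,1) case.
A polynomial solution: f(k) = k*(3*k + 7)/2.
So s_k = (B(k−1)f/C)·t_k = (k*(k + 3)*(3*k + 7)/(2*(k + 5)))·t_k = k*(3*k + 7)/((k + 1)*(k + 2)).
s_(k+1) − s_k = 2*(k + 5)/(k**3 + 6*k**2 + 11*k + 6) = t_k.
Evaluate: s_(n+1) = (3*n**2 + 13*n + 10)/(n**2 + 5*n + 6); subtract s_(2) = 13/6 ⇒ S(n) = (5*n**2 + 13*n - 18)/(6*(n**2 + 5*n + 6)).

S(n) = \frac{5 n^{2} + 13 n - 18}{6 \left(n^{2} + 5 n + 6\right)}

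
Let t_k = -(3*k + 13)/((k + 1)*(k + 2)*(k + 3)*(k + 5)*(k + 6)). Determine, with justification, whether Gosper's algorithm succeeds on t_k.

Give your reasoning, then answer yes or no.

r(k) = (k + 1)*(k + 5)*(3*k + 16)/((k + 4)*(k + 7)*(3*k + 13)) after simplifying.
A = k + 1, B = k + 7, C = k**2 + 25*k/3 + 52/3.
f must satisfy (k + 1)·f(k+1) − (k + 6)·f(k) = k**2 + 25*k/3 + 52/3.
From deg A=1, deg B=1, deg C=2: d=5.
Solve for f: f(k) = k*(k + 3)*(k + 4)*(k**2 + 8*k + 17)/30 (degree 5 ≤ 5).
R(k) = B(k−1)·f(k)/C(k) = k*(k + 3)*(k + 6)*(k**2 + 8*k + 17)/(10*(3*k + 13)); s_k = R·t_k = k*(-k**2 - 8*k - 17)/(10*(k**3 + 8*k**2 + 17*k + 10)).
Δs = (-3*k - 13)/(k**5 + 17*k**4 + 107*k**3 + 307*k**2 + 396*k + 180), as required.

Yes. s_k = k*(-k**2 - 8*k - 17)/(10*(k**3 + 8*k**2 + 17*k + 10)).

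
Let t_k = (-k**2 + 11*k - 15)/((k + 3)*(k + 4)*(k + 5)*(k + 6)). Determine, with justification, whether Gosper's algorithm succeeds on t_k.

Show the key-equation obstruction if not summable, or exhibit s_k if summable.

Yes. s_k = k*(-k**2 + 3*k - 77)/(15*(k + 3)*(k + 4)*(k + 5)).

r(k) = (k + 3)*(-11*k + (k + 1)**2 + 4)/((k + 7)*(k**2 - 11*k + 15)) after simplifying.
Factor: A=k + 3; B=k + 7; C=k**2 - 11*k + 15.
Set up (k + 3)·f(k+1) − (k + 6)·f(k) − (k**2 - 11*k + 15) = 0.
Bound: deg f ≤ 3.
Coefficient equations give f(k) = k*(k**2 - 3*k + 77)/15.
R(k) = B(k−1)·f(k)/C(k) = k*(k + 6)*(k**2 - 3*k + 77)/(15*(k**2 - 11*k + 15)); s_k = R·t_k = k*(-k**2 + 3*k - 77)/(15*(k + 3)*(k + 4)*(k + 5)).
s_(k+1) − s_k = (-k**2 + 11*k - 15)/(k**4 + 18*k**3 + 119*k**2 + 342*k + 360) = t_k.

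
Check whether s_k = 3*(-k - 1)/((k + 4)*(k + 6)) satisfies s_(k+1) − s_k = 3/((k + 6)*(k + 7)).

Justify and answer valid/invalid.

Invalid: residual 9*(-2*k - 11)/(k**4 + 22*k**3 + 179*k**2 + 638*k + 840) ≠ 0.

s_(k+1) = 3*(-k - 2)/((k + 5)*(k + 7))
s_(k+1) − s_k = 3*(k**2 + 3*k - 13)/(k**4 + 22*k**3 + 179*k**2 + 638*k + 840)
(s_(k+1) − s_k) − t_k = 9*(-2*k - 11)/(k**4 + 22*k**3 + 179*k**2 + 638*k + 840)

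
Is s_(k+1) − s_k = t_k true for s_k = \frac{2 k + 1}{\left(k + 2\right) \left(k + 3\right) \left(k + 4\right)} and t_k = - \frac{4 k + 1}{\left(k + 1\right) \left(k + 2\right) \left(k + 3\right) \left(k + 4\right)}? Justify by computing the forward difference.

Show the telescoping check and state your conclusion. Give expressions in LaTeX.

Invalid: residual \frac{6 \left(3 k + 1\right)}{k^{5} + 15 k^{4} + 85 k^{3} + 225 k^{2} + 274 k + 120} ≠ 0.

s_(k+1) = (2*k + 3)/((k + 3)*(k + 4)*(k + 5))
s_(k+1) − s_k = (1 - 4*k)/(k**4 + 14*k**3 + 71*k**2 + 154*k + 120)
(s_(k+1) − s_k) − t_k = 6*(3*k + 1)/(k**5 + 15*k**4 + 85*k**3 + 225*k**2 + 274*k + 120)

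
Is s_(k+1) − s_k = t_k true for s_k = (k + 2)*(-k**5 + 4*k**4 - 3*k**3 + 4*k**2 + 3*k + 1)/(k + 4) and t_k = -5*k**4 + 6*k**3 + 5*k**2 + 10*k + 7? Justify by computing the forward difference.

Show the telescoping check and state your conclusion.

Invalid: residual 2*(4*k**5 + 18*k**4 - 32*k**3 - 26*k**2 - 44*k - 27)/(k**2 + 9*k + 20) ≠ 0.

s_(k+1) = (-k**6 - 4*k**5 + 18*k**3 + 40*k**2 + 47*k + 24)/(k + 5)
s_(k+1) − s_k = (-5*k**6 - 31*k**5 - 5*k**4 + 111*k**3 + 145*k**2 + 175*k + 86)/(k**2 + 9*k + 20)
(s_(k+1) − s_k) − t_k = 2*(4*k**5 + 18*k**4 - 32*k**3 - 26*k**2 - 44*k - 27)/(k**2 + 9*k + 20)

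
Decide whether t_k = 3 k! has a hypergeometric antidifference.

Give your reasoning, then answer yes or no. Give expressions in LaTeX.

r(k) = k + 1 after simplifying.
Gosper form: A/B · C(k+1)/C(k) with A=k + 1, B=1, C=1.
Need (k + 1)·f(k+1) − (1)·f(k) = 1.
Bound: deg f ≤ -1.
deg f ≤ -1 is impossible — no certificate.

No — negative degree bound, so no certificate f.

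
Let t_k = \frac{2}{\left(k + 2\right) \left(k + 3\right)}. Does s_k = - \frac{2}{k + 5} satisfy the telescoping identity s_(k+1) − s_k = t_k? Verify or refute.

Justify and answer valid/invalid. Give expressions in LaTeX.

s_(k+1) = -2/(k + 6)
s_(k+1) − s_k = 2/((k + 5)*(k + 6))
(s_(k+1) − s_k) − t_k = 12*(-k - 4)/(k**4 + 16*k**3 + 91*k**2 + 216*k + 180)

Invalid: residual \frac{12 \left(- k - 4\right)}{k^{4} + 16 k^{3} + 91 k^{2} + 216 k + 180} ≠ 0.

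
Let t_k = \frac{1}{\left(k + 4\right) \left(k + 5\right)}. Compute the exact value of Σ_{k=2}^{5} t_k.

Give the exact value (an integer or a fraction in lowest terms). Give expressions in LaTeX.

Ratio r(k) = (k + 4)/(k + 6).
So A=k + 4 and B=k + 6, with C=1.
Need (k + 4)·f(k+1) − (k + 5)·f(k) = 1.
d = 1 from the (1,1,0) case.
A polynomial solution: f(k) = k/4.
So s_k = (B(k−1)f/C)·t_k = (k*(k + 5)/4)·t_k = k/(4*(k + 4)).
s_(k+1) − s_k = 1/(k**2 + 9*k + 20) = t_k.
Σ_(k=2)^(5) t_k = s_(6) − s_(2) = 3/20 − (1/12) = 1/15.

Σ = 1/15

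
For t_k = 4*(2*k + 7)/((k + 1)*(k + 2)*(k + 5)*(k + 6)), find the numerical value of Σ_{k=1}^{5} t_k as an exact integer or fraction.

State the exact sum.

Ratio r(k) = (k + 1)*(k + 5)*(2*k + 9)/((k + 3)*(k + 7)*(2*k + 7)).
Normal form (A,B,C) = (k + 1, k + 7, k**3 + 21*k**2/2 + 73*k/2 + 42).
Need (k + 1)·f(k+1) − (k + 6)·f(k) = k**3 + 21*k**2/2 + 73*k/2 + 42.
deg f ≤ 5 (via 1,1,3).
Solve for f: f(k) = k*(k + 2)*(k + 3)*(k + 4)*(k + 6)/10 (degree 5 ≤ 5).
R(k) = B(k−1)·f(k)/C(k) = k*(k + 2)*(k + 6)**2/(5*(2*k + 7)); s_k = R·t_k = 4*k*(k + 6)/(5*(k**2 + 6*k + 5)).
Check: Δs_k = 4*(2*k + 7)/(k**4 + 14*k**3 + 65*k**2 + 112*k + 60). ✓
Σ_(k=1)^(5) t_k = s_(6) − s_(1) = 288/385 − (7/15) = 65/231.

Σ = 65/231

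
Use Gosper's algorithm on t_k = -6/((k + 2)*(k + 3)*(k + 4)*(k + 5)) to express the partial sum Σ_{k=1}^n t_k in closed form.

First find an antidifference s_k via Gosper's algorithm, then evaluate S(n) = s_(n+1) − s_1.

S(n) = n*(-n**2 - 12*n - 47)/(30*(n**3 + 12*n**2 + 47*n + 60))

r(k) = (k + 2)/(k + 6) after simplifying.
So A=k + 2 and B=k + 6, with C=1.
Solve (k + 2)·f(k+1) − (k + 5)·f(k) = 1.
Bound: deg f ≤ 3.
Coefficient equations give f(k) = k*(k**2 + 9*k + 26)/72.
Get s_k = R·t_k = k*(-k**2 - 9*k - 26)/(12*(k + 2)*(k + 3)*(k + 4)) with R(k) = B(k−1)f(k)/C(k) = k*(k + 5)*(k**2 + 9*k + 26)/72.
Verify: -6/(k**4 + 14*k**3 + 71*k**2 + 154*k + 120) matches t_k.
Σ_(k=1)^n t_k = s_(n+1) − s_(1) = ((-n**3 - 12*n**2 - 47*n - 36)/(12*(n**3 + 12*n**2 + 47*n + 60))) − (-1/20), i.e. n*(-n**2 - 12*n - 47)/(30*(n**3 + 12*n**2 + 47*n + 60)).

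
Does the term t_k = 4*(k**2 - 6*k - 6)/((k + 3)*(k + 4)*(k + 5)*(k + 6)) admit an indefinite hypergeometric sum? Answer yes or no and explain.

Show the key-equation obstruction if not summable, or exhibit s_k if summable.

Yes. s_k = k*(-k**2 - 132*k - 107)/(30*(k + 3)*(k + 4)*(k + 5)).

Ratio r(k) = (k**3 - k**2 - 23*k - 33)/(k**3 + k**2 - 48*k - 42).
So A=k + 3 and B=k + 7, with C=k**2 - 6*k - 6.
Need (k + 3)·f(k+1) − (k + 6)·f(k) = k**2 - 6*k - 6.
From deg A=1, deg B=1, deg C=2: d=3.
Solve for f: f(k) = -k*(k**2 + 132*k + 107)/120 (degree 3 ≤ 3).
So s_k = (B(k−1)f/C)·t_k = (-k*(k + 6)*(k**2 + 132*k + 107)/(120*(k**2 - 6*k - 6)))·t_k = k*(-k**2 - 132*k - 107)/(30*(k + 3)*(k + 4)*(k + 5)).
Δs = 4*(k**2 - 6*k - 6)/(k**4 + 18*k**3 + 119*k**2 + 342*k + 360), as required.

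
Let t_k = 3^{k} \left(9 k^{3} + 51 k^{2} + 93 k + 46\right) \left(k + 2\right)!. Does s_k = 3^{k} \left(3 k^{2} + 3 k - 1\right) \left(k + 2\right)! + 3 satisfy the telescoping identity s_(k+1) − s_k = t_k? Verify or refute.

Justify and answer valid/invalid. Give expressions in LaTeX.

s_(k+1) = 3**(k + 1)*(3*k + 3*(k + 1)**2 + 2)*factorial(k + 3) + 3
s_(k+1) − s_k = 3**k*(9*k**3 + 51*k**2 + 93*k + 46)*factorial(k + 2)
(s_(k+1) − s_k) − t_k = 0

Valid: the claim telescopes to t_k.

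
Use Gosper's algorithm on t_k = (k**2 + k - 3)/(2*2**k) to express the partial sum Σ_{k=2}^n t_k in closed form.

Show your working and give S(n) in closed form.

Compute t_(k+1)/t_k: get (k + (k + 1)**2 - 2)/(2*(k**2 + k - 3)).
A = 1/2, B = 1, C = k**2 + k - 3.
Key eq: (1/2)·f(k+1) = (1)·f(k) + (k**2 + k - 3).
Degrees (0,0,2) ⇒ d ≤ 2.
A polynomial solution: f(k) = -2*(k**2 + 3*k + 1).
Get s_k = R·t_k = (-k**2 - 3*k - 1)/2**k with R(k) = B(k−1)f(k)/C(k) = -2*(k**2 + 3*k + 1)/(k**2 + k - 3).
s_(k+1) − s_k = (k**2 + k - 3)/(2*2**k) = t_k.
s_(n+1) = 2**(-n - 1)*(-n**2 - 5*n - 5) and s_(2) = -11/4, so S(n) = 2**(-n - 2)*(11*2**n - 2*n**2 - 10*n - 10).

S(n) = 2**(-n - 2)*(11*2**n - 2*n**2 - 10*n - 10)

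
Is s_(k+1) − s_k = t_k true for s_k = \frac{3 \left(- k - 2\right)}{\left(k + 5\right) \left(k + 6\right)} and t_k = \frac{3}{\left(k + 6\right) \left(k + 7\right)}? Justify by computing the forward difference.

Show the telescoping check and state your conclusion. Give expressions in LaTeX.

s_(k+1) = 3*(-k - 3)/((k + 6)*(k + 7))
s_(k+1) − s_k = 3*(k - 1)/(k**3 + 18*k**2 + 107*k + 210)
(s_(k+1) − s_k) − t_k = -18/(k**3 + 18*k**2 + 107*k + 210)

Invalid: residual - \frac{18}{k^{3} + 18 k^{2} + 107 k + 210} ≠ 0.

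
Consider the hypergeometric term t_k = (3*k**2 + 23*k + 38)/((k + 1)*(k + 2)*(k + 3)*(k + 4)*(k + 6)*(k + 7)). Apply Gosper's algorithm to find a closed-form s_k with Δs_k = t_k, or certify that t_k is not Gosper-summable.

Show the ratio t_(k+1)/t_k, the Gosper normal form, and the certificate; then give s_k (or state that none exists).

s_k = k*(k**2 + 10*k + 27)/(18*(k**3 + 10*k**2 + 27*k + 18))

t_(k+1)/t_k = (k + 1)*(k + 6)*(23*k + 3*(k + 1)**2 + 61)/((k + 5)*(k + 8)*(3*k**2 + 23*k + 38)).
Take A(k)=k + 1, B(k)=k + 8, C(k)=k**3 + 38*k**2/3 + 51*k + 190/3.
Key eq: (k + 1)·f(k+1) = (k + 7)·f(k) + (k**3 + 38*k**2/3 + 51*k + 190/3).
d = 6 from the (1,1,3) case.
Solving with deg f ≤ 6: f(k) = k*(k + 2)*(k + 4)*(k + 5)*(k**2 + 10*k + 27)/54.
So s_k = (B(k−1)f/C)·t_k = (k*(k + 2)*(k + 4)*(k + 7)*(k**2 + 10*k + 27)/(18*(3*k**2 + 23*k + 38)))·t_k = k*(k**2 + 10*k + 27)/(18*(k**3 + 10*k**2 + 27*k + 18)).
Verify: (3*k**2 + 23*k + 38)/(k**6 + 23*k**5 + 207*k**4 + 925*k**3 + 2144*k**2 + 2412*k + 1008) matches t_k.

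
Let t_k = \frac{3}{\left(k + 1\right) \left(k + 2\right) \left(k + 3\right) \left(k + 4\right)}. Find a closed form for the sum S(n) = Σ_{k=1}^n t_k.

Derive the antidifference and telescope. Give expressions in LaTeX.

t_(k+1)/t_k = (k + 1)/(k + 5).
A = k + 1, B = k + 5, C = 1.
Solve (k + 1)·f(k+1) − (k + 4)·f(k) = 1.
d = 3 from the (1,1,0) case.
Match coefficients ⇒ f(k) = k*(k**2 + 6*k + 11)/18.
Then R = B(k−1)f/C = k*(k + 4)*(k**2 + 6*k + 11)/18, so s_k = R(k)·t_k = k*(k**2 + 6*k + 11)/(6*(k + 1)*(k + 2)*(k + 3)).
Check: Δs_k = 3/(k**4 + 10*k**3 + 35*k**2 + 50*k + 24). ✓
s_(n+1) = (n**3 + 9*n**2 + 26*n + 18)/(6*(n**3 + 9*n**2 + 26*n + 24)) and s_(1) = 1/8, so S(n) = n*(n**2 + 9*n + 26)/(24*(n**3 + 9*n**2 + 26*n + 24)).

S(n) = \frac{n \left(n^{2} + 9 n + 26\right)}{24 \left(n^{3} + 9 n^{2} + 26 n + 24\right)}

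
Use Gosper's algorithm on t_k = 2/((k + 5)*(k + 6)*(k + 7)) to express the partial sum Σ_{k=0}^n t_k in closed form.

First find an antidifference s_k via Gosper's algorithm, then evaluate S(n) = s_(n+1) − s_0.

S(n) = (n**2 + 13*n + 12)/(30*(n**2 + 13*n + 42))

Step 1: r(k) = (k + 5)/(k + 8).
Factor: A=k + 5; B=k + 8; C=1.
Need (k + 5)·f(k+1) − (k + 7)·f(k) = 1.
d = 2 from the (1,1,0) case.
Solving with deg f ≤ 2: f(k) = k*(k + 11)/60.
Certificate R = B(k−1)f/C = k*(k + 7)*(k + 11)/60 gives s_k = k*(k + 11)/(30*(k + 5)*(k + 6)).
s_(k+1) − s_k = 2/(k**3 + 18*k**2 + 107*k + 210) = t_k.
s_(n+1) = (n**2 + 13*n + 12)/(30*(n**2 + 13*n + 42)) and s_(0) = 0, so S(n) = (n**2 + 13*n + 12)/(30*(n**2 + 13*n + 42)).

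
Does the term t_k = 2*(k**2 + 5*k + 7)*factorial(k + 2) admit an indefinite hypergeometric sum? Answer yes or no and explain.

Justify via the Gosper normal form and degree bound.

Compute t_(k+1)/t_k: get (k + 3)*(5*k + (k + 1)**2 + 12)/(k**2 + 5*k + 7).
A = k + 3, B = 1, C = k**2 + 5*k + 7.
Solve (k + 3)·f(k+1) − (1)·f(k) = k**2 + 5*k + 7.
Degrees (1,0,2) ⇒ d ≤ 1.
Match coefficients ⇒ f(k) = k + 2.
R(k) = B(k−1)·f(k)/C(k) = (k + 2)/(k**2 + 5*k + 7); s_k = R·t_k = 2*(k + 2)*factorial(k + 2).
Verify: 2*(k**2 + 5*k + 7)*factorial(k + 2) matches t_k.

Yes. s_k = 2*(k + 2)*factorial(k + 2).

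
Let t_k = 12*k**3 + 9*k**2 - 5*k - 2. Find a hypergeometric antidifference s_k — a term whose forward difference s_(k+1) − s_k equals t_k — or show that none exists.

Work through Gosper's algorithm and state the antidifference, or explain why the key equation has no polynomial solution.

s_k = k*(3*k**3 - 3*k**2 - 4*k + 2)

t_(k+1)/t_k = (12*k**3 + 45*k**2 + 49*k + 14)/(12*k**3 + 9*k**2 - 5*k - 2).
A = 1, B = 1, C = k**3 + 3*k**2/4 - 5*k/12 - 1/6.
Key eq: (1)·f(k+1) = (1)·f(k) + (k**3 + 3*k**2/4 - 5*k/12 - 1/6).
deg f ≤ 4 (via 0,0,3).
Solving with deg f ≤ 4: f(k) = k*(k + 1)*(3*k**2 - 6*k + 2)/12.
R(k) = B(k−1)·f(k)/C(k) = k*(3*k**2 - 6*k + 2)/(12*k**2 - 3*k - 2); s_k = R·t_k = k*(3*k**3 - 3*k**2 - 4*k + 2).
Δs = 12*k**3 + 9*k**2 - 5*k - 2, as required.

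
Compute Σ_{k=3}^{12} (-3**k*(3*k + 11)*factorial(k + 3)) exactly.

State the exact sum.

Σ = -33357685142605804560

t_(k+1)/t_k = 3*(k + 4)*(3*k + 14)/(3*k + 11).
Factor: A=3*k + 12; B=1; C=k + 11/3.
Solve (3*k + 12)·f(k+1) − (1)·f(k) = k + 11/3.
d = 0 from the (1,0,1) case.
A polynomial solution: f(k) = 1/3.
Certificate R = B(k−1)f/C = 1/(3*k + 11) gives s_k = -3**k*factorial(k + 3).
Verify: -3**k*(3*k + 11)*factorial(k + 3) matches t_k.
Sum = s_(13) − s_(3); s_(13) = -33357685142605824000, s_(3) = -19440 ⇒ -33357685142605804560.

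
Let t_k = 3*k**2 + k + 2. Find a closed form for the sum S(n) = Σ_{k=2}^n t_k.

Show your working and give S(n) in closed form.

S(n) = n**3 + 2*n**2 + 3*n - 6

Compute t_(k+1)/t_k: get (k + 3*(k + 1)**2 + 3)/(3*k**2 + k + 2).
Take A(k)=1, B(k)=1, C(k)=k**2 + k/3 + 2/3.
Key eq: (1)·f(k+1) = (1)·f(k) + (k**2 + k/3 + 2/3).
From deg A=0, deg B=0, deg C=2: d=3.
Match coefficients ⇒ f(k) = k*(k**2 - k + 2)/3.
So s_k = (B(k−1)f/C)·t_k = (k*(k**2 - k + 2)/(3*k**2 + k + 2))·t_k = k*(k**2 - k + 2).
s_(k+1) − s_k = 3*k**2 + k + 2 = t_k.
s_(n+1) = n**3 + 2*n**2 + 3*n + 2 and s_(2) = 8, so S(n) = n**3 + 2*n**2 + 3*n - 6.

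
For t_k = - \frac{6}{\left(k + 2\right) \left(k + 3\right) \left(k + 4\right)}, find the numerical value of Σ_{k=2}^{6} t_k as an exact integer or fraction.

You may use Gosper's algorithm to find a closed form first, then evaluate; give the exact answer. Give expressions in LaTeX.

The ratio is (k + 2)/(k + 5).
Gosper form: A/B · C(k+1)/C(k) with A=k + 2, B=k + 5, C=1.
Solve (k + 2)·f(k+1) − (k + 4)·f(k) = 1.
Degrees (1,1,0) ⇒ d ≤ 2.
Match coefficients ⇒ f(k) = k*(k + 5)/12.
So s_k = (B(k−1)f/C)·t_k = (k*(k + 4)*(k + 5)/12)·t_k = k*(-k - 5)/(2*(k + 2)*(k + 3)).
Δs = -6/(k**3 + 9*k**2 + 26*k + 24), as required.
Evaluate s at k=7 and k=2: -7/15 and -7/20; difference -7/60.

Σ = -7/60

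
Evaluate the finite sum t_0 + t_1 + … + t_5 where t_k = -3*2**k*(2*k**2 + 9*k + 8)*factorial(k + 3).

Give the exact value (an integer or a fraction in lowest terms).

Step 1: r(k) = 2*(2*k**3 + 21*k**2 + 71*k + 76)/(2*k**2 + 9*k + 8).
Gosper form: A/B · C(k+1)/C(k) with A=2*k + 8, B=1, C=k**2 + 9*k/2 + 4.
Set up (2*k + 8)·f(k+1) − (1)·f(k) − (k**2 + 9*k/2 + 4) = 0.
d = 1 from the (1,0,2) case.
Coefficient equations give f(k) = k/2.
Then R = B(k−1)f/C = k/(2*k**2 + 9*k + 8), so s_k = R(k)·t_k = -3*2**k*k*factorial(k + 3).
Δs = -3*2**k*(2*k**2 + 9*k + 8)*factorial(k + 3), as required.
Evaluate s at k=6 and k=0: -418037760 and 0; difference -418037760.

Σ = -418037760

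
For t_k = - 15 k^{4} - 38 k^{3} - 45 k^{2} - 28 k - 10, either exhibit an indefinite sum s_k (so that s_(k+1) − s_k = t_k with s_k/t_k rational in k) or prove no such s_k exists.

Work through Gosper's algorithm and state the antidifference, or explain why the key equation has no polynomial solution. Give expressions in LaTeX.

s_k = k \left(- 3 k^{4} - 2 k^{3} - k^{2} - k - 3\right)

Compute t_(k+1)/t_k: get (15*k**4 + 98*k**3 + 249*k**2 + 292*k + 136)/(15*k**4 + 38*k**3 + 45*k**2 + 28*k + 10).
Factor: A=1; B=1; C=k**4 + 38*k**3/15 + 3*k**2 + 28*k/15 + 2/3.
Solve (1)·f(k+1) − (1)·f(k) = k**4 + 38*k**3/15 + 3*k**2 + 28*k/15 + 2/3.
Bound: deg f ≤ 5.
Coefficient equations give f(k) = k*(3*k**4 + 2*k**3 + k**2 + k + 3)/15.
Then R = B(k−1)f/C = k*(3*k**4 + 2*k**3 + k**2 + k + 3)/(15*k**4 + 38*k**3 + 45*k**2 + 28*k + 10), so s_k = R(k)·t_k = k*(-3*k**4 - 2*k**3 - k**2 - k - 3).
Δs = -15*k**4 - 38*k**3 - 45*k**2 - 28*k - 10, as required.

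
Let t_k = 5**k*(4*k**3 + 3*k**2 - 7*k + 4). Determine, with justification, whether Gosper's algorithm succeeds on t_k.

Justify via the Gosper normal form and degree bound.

Yes. s_k = 5**k*(k**3 - 3*k**2 + 2*k + 1).

The ratio is 5*(4*k**3 + 15*k**2 + 11*k + 4)/(4*k**3 + 3*k**2 - 7*k + 4).
A = 5, B = 1, C = k**3 + 3*k**2/4 - 7*k/4 + 1.
Solve (5)·f(k+1) − (1)·f(k) = k**3 + 3*k**2/4 - 7*k/4 + 1.
Degrees (0,0,3) ⇒ d ≤ 3.
Match coefficients ⇒ f(k) = (k**3 - 3*k**2 + 2*k + 1)/4.
So s_k = (B(k−1)f/C)·t_k = ((k**3 - 3*k**2 + 2*k + 1)/(4*k**3 + 3*k**2 - 7*k + 4))·t_k = 5**k*(k**3 - 3*k**2 + 2*k + 1).
Check: Δs_k = 5**k*(4*k**3 + 3*k**2 - 7*k + 4). ✓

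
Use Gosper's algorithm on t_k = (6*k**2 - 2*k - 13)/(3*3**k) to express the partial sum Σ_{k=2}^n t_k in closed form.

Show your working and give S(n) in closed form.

Compute t_(k+1)/t_k: get (6*k**2 + 10*k - 9)/(3*(6*k**2 - 2*k - 13)).
Normal form (A,B,C) = (1/3, 1, k**2 - k/3 - 13/6).
Solve (1/3)·f(k+1) − (1)·f(k) = k**2 - k/3 - 13/6.
Degrees (0,0,2) ⇒ d ≤ 2.
Coefficient equations give f(k) = -(3*k**2 + 2*k - 4)/2.
Then R = B(k−1)f/C = -3*(3*k**2 + 2*k - 4)/(6*k**2 - 2*k - 13), so s_k = R(k)·t_k = (-3*k**2 - 2*k + 4)/3**k.
Verify: (6*k**2 - 2*k - 13)/(3*3**k) matches t_k.
Σ_(k=2)^n t_k = s_(n+1) − s_(2) = (3**(-n - 1)*(-3*n**2 - 8*n - 1)) − (-4/3), i.e. 3**(-n - 1)*(4*3**n - 3*n**2 - 8*n - 1).

S(n) = 3**(-n - 1)*(4*3**n - 3*n**2 - 8*n - 1)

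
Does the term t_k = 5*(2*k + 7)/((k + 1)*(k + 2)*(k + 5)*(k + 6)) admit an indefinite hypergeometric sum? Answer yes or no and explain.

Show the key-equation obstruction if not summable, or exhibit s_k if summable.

Ratio r(k) = (k + 1)*(k + 5)*(2*k + 9)/((k + 3)*(k + 7)*(2*k + 7)).
Normal form (A,B,C) = (k + 1, k + 7, k**3 + 21*k**2/2 + 73*k/2 + 42).
Solve (k + 1)·f(k+1) − (k + 6)·f(k) = k**3 + 21*k**2/2 + 73*k/2 + 42.
deg f ≤ 5 (via 1,1,3).
Match coefficients ⇒ f(k) = k*(k + 2)*(k + 3)*(k + 4)*(k + 6)/10.
Get s_k = R·t_k = k*(k + 6)/(k**2 + 6*k + 5) with R(k) = B(k−1)f(k)/C(k) = k*(k + 2)*(k + 6)**2/(5*(2*k + 7)).
s_(k+1) − s_k = 5*(2*k + 7)/(k**4 + 14*k**3 + 65*k**2 + 112*k + 60) = t_k.

Yes. s_k = k*(k + 6)/(k**2 + 6*k + 5).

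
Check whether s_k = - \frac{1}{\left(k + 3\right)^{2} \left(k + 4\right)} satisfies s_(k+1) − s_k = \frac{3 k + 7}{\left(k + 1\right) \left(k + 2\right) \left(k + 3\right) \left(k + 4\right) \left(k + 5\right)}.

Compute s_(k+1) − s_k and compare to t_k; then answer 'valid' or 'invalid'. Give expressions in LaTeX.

Invalid: residual \frac{2 \left(- 4 k^{2} - 23 k - 31\right)}{k^{7} + 22 k^{6} + 202 k^{5} + 1000 k^{4} + 2869 k^{3} + 4738 k^{2} + 4128 k + 1440} ≠ 0.

s_(k+1) = -1/((k + 4)**2*(k + 5))
s_(k+1) − s_k = (3*k + 11)/(k**5 + 19*k**4 + 143*k**3 + 533*k**2 + 984*k + 720)
(s_(k+1) − s_k) − t_k = 2*(-4*k**2 - 23*k - 31)/(k**7 + 22*k**6 + 202*k**5 + 1000*k**4 + 2869*k**3 + 4738*k**2 + 4128*k + 1440)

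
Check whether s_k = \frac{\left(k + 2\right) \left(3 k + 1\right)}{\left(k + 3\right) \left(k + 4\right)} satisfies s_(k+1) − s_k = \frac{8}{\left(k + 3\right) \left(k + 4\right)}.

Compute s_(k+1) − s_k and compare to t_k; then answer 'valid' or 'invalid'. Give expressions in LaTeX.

Invalid: residual \frac{2 \left(3 k - 7\right)}{k^{3} + 12 k^{2} + 47 k + 60} ≠ 0.

s_(k+1) = (k + 3)*(3*k + 4)/((k + 4)*(k + 5))
s_(k+1) − s_k = 2*(7*k + 13)/(k**3 + 12*k**2 + 47*k + 60)
(s_(k+1) − s_k) − t_k = 2*(3*k - 7)/(k**3 + 12*k**2 + 47*k + 60)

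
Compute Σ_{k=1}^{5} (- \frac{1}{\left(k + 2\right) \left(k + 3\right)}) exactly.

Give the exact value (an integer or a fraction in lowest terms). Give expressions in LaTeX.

Step 1: r(k) = (k + 2)/(k + 4).
So A=k + 2 and B=k + 4, with C=1.
Set up (k + 2)·f(k+1) − (k + 3)·f(k) − (1) = 0.
Bound: deg f ≤ 1.
Solving with deg f ≤ 1: f(k) = k/2.
So s_k = (B(k−1)f/C)·t_k = (k*(k + 3)/2)·t_k = -k/(2*k + 4).
Δs = -1/(k**2 + 5*k + 6), as required.
Sum = s_(6) − s_(1); s_(6) = -3/8, s_(1) = -1/6 ⇒ -5/24.

Σ = -5/24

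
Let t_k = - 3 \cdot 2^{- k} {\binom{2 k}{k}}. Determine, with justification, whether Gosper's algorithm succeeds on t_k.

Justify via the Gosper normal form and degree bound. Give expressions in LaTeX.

Step 1: r(k) = (2*k + 1)/(k + 1).
Gosper form: A/B · C(k+1)/C(k) with A=2*k + 1, B=k + 1, C=1.
Solve (2*k + 1)·f(k+1) − (k)·f(k) = 1.
From deg A=1, deg B=1, deg C=0: d=-1.
Negative degree bound (-1): no f exists, t_k not Gosper-summable.

No — key equation has no polynomial f.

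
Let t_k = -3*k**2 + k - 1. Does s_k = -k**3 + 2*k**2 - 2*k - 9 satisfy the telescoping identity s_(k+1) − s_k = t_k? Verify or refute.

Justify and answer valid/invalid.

valid; difference matches t_k

s_(k+1) = -k**3 - k**2 - k - 10
s_(k+1) − s_k = -3*k**2 + k - 1
(s_(k+1) − s_k) − t_k = 0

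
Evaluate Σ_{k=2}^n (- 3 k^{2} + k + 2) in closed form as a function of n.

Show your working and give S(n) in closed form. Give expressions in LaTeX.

S(n) = n \left(- n^{2} - n + 2\right)

r(k) = k*(3*k + 5)/(3*k**2 - k - 2) after simplifying.
Gosper form: A/B · C(k+1)/C(k) with A=1, B=1, C=k**2 - k/3 - 2/3.
Solve (1)·f(k+1) − (1)·f(k) = k**2 - k/3 - 2/3.
From deg A=0, deg B=0, deg C=2: d=3.
Solve for f: f(k) = k*(k**2 - 2*k - 1)/3 (degree 3 ≤ 3).
R(k) = B(k−1)·f(k)/C(k) = k*(k**2 - 2*k - 1)/((k - 1)*(3*k + 2)); s_k = R·t_k = k*(-k**2 + 2*k + 1).
Δs = -3*k**2 + k + 2, as required.
Telescope: S(n) = s_(n+1) − s_(2) = -n**3 - n**2 + 2*n + 2 − (2) = n*(-n**2 - n + 2).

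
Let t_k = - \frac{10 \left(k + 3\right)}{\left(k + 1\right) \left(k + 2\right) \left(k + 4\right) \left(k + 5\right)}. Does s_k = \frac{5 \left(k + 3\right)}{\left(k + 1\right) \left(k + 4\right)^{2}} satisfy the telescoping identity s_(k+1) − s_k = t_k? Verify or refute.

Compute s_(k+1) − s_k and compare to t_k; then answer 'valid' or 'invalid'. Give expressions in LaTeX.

Invalid: residual \frac{5 \left(3 k^{2} + 21 k + 34\right)}{k^{6} + 21 k^{5} + 177 k^{4} + 759 k^{3} + 1722 k^{2} + 1920 k + 800} ≠ 0.

s_(k+1) = 5*(k + 4)/((k + 2)*(k + 5)**2)
s_(k+1) − s_k = 5*((k + 1)*(k + 4)**3 - (k + 2)*(k + 3)*(k + 5)**2)/((k + 1)*(k + 2)*(k + 4)**2*(k + 5)**2)
(s_(k+1) − s_k) − t_k = 5*(3*k**2 + 21*k + 34)/(k**6 + 21*k**5 + 177*k**4 + 759*k**3 + 1722*k**2 + 1920*k + 800)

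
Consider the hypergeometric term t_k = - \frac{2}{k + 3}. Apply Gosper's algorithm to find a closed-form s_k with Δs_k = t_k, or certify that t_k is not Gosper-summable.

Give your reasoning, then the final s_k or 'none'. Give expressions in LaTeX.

The ratio is (k + 3)/(k + 4).
Factor: A=k + 3; B=k + 4; C=1.
Solve (k + 3)·f(k+1) − (k + 3)·f(k) = 1.
From deg A=1, deg B=1, deg C=0: d=0.
Generic f = c0 gives residual -1; -1 = 0 cannot hold, so t_k is not Gosper-summable.

none — t_k is not Gosper-summable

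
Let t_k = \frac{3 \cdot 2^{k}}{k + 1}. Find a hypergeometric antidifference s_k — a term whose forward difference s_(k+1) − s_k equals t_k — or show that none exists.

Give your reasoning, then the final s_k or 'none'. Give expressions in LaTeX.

no hypergeometric antidifference exists

Step 1: r(k) = 2*(k + 1)/(k + 2).
Take A(k)=2*k + 2, B(k)=k + 2, C(k)=1.
Need (2*k + 2)·f(k+1) − (k + 1)·f(k) = 1.
From deg A=1, deg B=1, deg C=0: d=-1.
Bound -1 < 0, so the key equation has no polynomial solution.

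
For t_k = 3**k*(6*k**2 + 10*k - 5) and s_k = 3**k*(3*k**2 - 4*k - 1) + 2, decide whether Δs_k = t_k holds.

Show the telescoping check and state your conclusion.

Valid: the claim telescopes to t_k.

s_(k+1) = 3**(k + 1)*(-4*k + 3*(k + 1)**2 - 5) + 2
s_(k+1) − s_k = 3**k*(6*k**2 + 10*k - 5)
(s_(k+1) − s_k) − t_k = 0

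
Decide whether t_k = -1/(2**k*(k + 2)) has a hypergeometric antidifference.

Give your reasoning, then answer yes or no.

No; the degree bound rules out any f.

Ratio r(k) = (k + 2)/(2*(k + 3)).
Normal form (A,B,C) = (k/2 + 1, k + 3, 1).
Set up (k/2 + 1)·f(k+1) − (k + 2)·f(k) − (1) = 0.
d = -1 from the (1,1,0) case.
Bound -1 < 0, so the key equation has no polynomial solution.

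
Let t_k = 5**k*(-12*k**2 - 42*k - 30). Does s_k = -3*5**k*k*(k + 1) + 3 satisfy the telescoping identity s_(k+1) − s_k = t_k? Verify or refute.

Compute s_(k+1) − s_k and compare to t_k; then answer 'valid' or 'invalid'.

s_(k+1) = -3*5**(k + 1)*(k + 1)*(k + 2) + 3
s_(k+1) − s_k = 6*5**k*(-2*k - 5)*(k + 1)
(s_(k+1) − s_k) − t_k = 0

valid (s_(k+1) − s_k reduces to t_k)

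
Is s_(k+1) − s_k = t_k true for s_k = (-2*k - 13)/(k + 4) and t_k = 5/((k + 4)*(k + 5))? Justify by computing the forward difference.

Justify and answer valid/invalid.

Valid: the claim telescopes to t_k.

s_(k+1) = (-2*k - 15)/(k + 5)
s_(k+1) − s_k = 5/(k**2 + 9*k + 20)
(s_(k+1) − s_k) − t_k = 0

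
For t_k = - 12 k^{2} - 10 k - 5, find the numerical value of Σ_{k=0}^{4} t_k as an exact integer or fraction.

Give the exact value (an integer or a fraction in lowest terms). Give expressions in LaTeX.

Compute t_(k+1)/t_k: get (12*k**2 + 34*k + 27)/(12*k**2 + 10*k + 5).
A = 1, B = 1, C = k**2 + 5*k/6 + 5/12.
Need (1)·f(k+1) − (1)·f(k) = k**2 + 5*k/6 + 5/12.
Degrees (0,0,2) ⇒ d ≤ 3.
Coefficient equations give f(k) = k*(4*k**2 - k + 2)/12.
R(k) = B(k−1)·f(k)/C(k) = k*(4*k**2 - k + 2)/(12*k**2 + 10*k + 5); s_k = R·t_k = k*(-4*k**2 + k - 2).
s_(k+1) − s_k = -12*k**2 - 10*k - 5 = t_k.
Sum = s_(5) − s_(0); s_(5) = -485, s_(0) = 0 ⇒ -485.

Σ = -485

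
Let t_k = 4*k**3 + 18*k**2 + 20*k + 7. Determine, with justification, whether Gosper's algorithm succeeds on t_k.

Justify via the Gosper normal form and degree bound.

Yes. s_k = k**2*(k**2 + 4*k + 2).

Step 1: r(k) = (4*k**3 + 30*k**2 + 68*k + 49)/(4*k**3 + 18*k**2 + 20*k + 7).
Factor: A=1; B=1; C=k**3 + 9*k**2/2 + 5*k + 7/4.
f must satisfy (1)·f(k+1) − (1)·f(k) = k**3 + 9*k**2/2 + 5*k + 7/4.
deg f ≤ 4 (via 0,0,3).
A polynomial solution: f(k) = k**2*(k**2 + 4*k + 2)/4.
Certificate R = B(k−1)f/C = k**2*(k**2 + 4*k + 2)/(4*k**3 + 18*k**2 + 20*k + 7) gives s_k = k**2*(k**2 + 4*k + 2).
Δs = 4*k**3 + 18*k**2 + 20*k + 7, as required.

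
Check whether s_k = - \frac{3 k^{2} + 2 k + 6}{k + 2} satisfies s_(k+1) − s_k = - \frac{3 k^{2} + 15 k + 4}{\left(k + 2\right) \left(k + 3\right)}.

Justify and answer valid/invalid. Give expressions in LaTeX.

valid (s_(k+1) − s_k reduces to t_k)

s_(k+1) = (-3*k**2 - 8*k - 11)/(k + 3)
s_(k+1) − s_k = (-3*k**2 - 15*k - 4)/(k**2 + 5*k + 6)
(s_(k+1) − s_k) − t_k = 0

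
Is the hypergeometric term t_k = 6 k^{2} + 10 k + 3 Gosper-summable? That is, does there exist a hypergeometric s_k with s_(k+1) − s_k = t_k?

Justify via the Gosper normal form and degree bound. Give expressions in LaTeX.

Ratio r(k) = (6*k**2 + 22*k + 19)/(6*k**2 + 10*k + 3).
Gosper form: A/B · C(k+1)/C(k) with A=1, B=1, C=k**2 + 5*k/3 + 1/2.
Set up (1)·f(k+1) − (1)·f(k) − (k**2 + 5*k/3 + 1/2) = 0.
d = 3 from the (0,0,2) case.
Match coefficients ⇒ f(k) = k*(2*k**2 + 2*k - 1)/6.
Get s_k = R·t_k = k*(2*k**2 + 2*k - 1) with R(k) = B(k−1)f(k)/C(k) = k*(2*k**2 + 2*k - 1)/(6*k**2 + 10*k + 3).
s_(k+1) − s_k = 6*k**2 + 10*k + 3 = t_k.

Yes. s_k = k \left(2 k^{2} + 2 k - 1\right).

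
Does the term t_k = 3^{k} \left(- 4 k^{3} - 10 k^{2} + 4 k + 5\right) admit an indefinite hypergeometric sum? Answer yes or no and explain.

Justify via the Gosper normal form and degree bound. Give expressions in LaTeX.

Yes. s_k = 3^{k} \left(- 2 k^{3} + 4 k^{2} - k + 1\right).

Compute t_(k+1)/t_k: get 3*(4*k**3 + 22*k**2 + 28*k + 5)/(4*k**3 + 10*k**2 - 4*k - 5).
Normal form (A,B,C) = (3, 1, k**3 + 5*k**2/2 - k - 5/4).
Key eq: (3)·f(k+1) = (1)·f(k) + (k**3 + 5*k**2/2 - k - 5/4).
From deg A=0, deg B=0, deg C=3: d=3.
A polynomial solution: f(k) = (2*k**3 - 4*k**2 + k - 1)/4.
R(k) = B(k−1)·f(k)/C(k) = (2*k**3 - 4*k**2 + k - 1)/(4*k**3 + 10*k**2 - 4*k - 5); s_k = R·t_k = 3**k*(-2*k**3 + 4*k**2 - k + 1).
Δs = 3**k*(-4*k**3 - 10*k**2 + 4*k + 5), as required.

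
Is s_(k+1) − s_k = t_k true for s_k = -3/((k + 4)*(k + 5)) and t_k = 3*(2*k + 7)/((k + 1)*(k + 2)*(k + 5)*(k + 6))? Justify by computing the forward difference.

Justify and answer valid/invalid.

Invalid: residual 9*(-3*k - 8)/(k**5 + 18*k**4 + 121*k**3 + 372*k**2 + 508*k + 240) ≠ 0.

s_(k+1) = -3/((k + 5)*(k + 6))
s_(k+1) − s_k = 6/(k**3 + 15*k**2 + 74*k + 120)
(s_(k+1) − s_k) − t_k = 9*(-3*k - 8)/(k**5 + 18*k**4 + 121*k**3 + 372*k**2 + 508*k + 240)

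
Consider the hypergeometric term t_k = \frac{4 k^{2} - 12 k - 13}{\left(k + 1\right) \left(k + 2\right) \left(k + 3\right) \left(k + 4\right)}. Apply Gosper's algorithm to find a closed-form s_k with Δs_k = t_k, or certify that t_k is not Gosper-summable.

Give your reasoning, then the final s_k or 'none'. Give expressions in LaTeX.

Step 1: r(k) = (4*k**3 - 25*k - 21)/(4*k**3 + 8*k**2 - 73*k - 65).
Normal form (A,B,C) = (k + 1, k + 5, k**2 - 3*k - 13/4).
Key eq: (k + 1)·f(k+1) = (k + 4)·f(k) + (k**2 - 3*k - 13/4).
Bound: deg f ≤ 3.
Solve for f: f(k) = -k*(k**2 + 14*k + 11)/8 (degree 3 ≤ 3).
So s_k = (B(k−1)f/C)·t_k = (-k*(k + 4)*(k**2 + 14*k + 11)/(2*(4*k**2 - 12*k - 13)))·t_k = k*(-k**2 - 14*k - 11)/(2*(k + 1)*(k + 2)*(k + 3)).
Check: Δs_k = (4*k**2 - 12*k - 13)/(k**4 + 10*k**3 + 35*k**2 + 50*k + 24). ✓

s_k = \frac{k \left(- k^{2} - 14 k - 11\right)}{2 \left(k + 1\right) \left(k + 2\right) \left(k + 3\right)}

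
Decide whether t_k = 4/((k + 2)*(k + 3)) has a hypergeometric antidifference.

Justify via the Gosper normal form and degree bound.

r(k) = (k + 2)/(k + 4) after simplifying.
Factor: A=k + 2; B=k + 4; C=1.
f must satisfy (k + 2)·f(k+1) − (k + 3)·f(k) = 1.
Bound: deg f ≤ 1.
A polynomial solution: f(k) = k/2.
R(k) = B(k−1)·f(k)/C(k) = k*(k + 3)/2; s_k = R·t_k = 2*k/(k + 2).
Δs = 4/(k**2 + 5*k + 6), as required.

Yes. s_k = 2*k/(k + 2).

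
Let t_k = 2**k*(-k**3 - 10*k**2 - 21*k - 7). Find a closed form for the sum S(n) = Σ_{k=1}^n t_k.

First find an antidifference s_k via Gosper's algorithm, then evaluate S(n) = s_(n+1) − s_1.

S(n) = -2*2**n*n**3 - 14*2**n*n**2 - 20*2**n*n - 6*2**n + 6

Step 1: r(k) = 2*(k**3 + 13*k**2 + 44*k + 39)/(k**3 + 10*k**2 + 21*k + 7).
Factor: A=2; B=1; C=k**3 + 10*k**2 + 21*k + 7.
Solve (2)·f(k+1) − (1)·f(k) = k**3 + 10*k**2 + 21*k + 7.
deg f ≤ 3 (via 0,0,3).
Solve for f: f(k) = k**3 + 4*k**2 - k - 1 (degree 3 ≤ 3).
Certificate R = B(k−1)f/C = (k**3 + 4*k**2 - k - 1)/(k**3 + 10*k**2 + 21*k + 7) gives s_k = 2**k*(-k**3 - 4*k**2 + k + 1).
Verify: 2**k*(-k**3 - 10*k**2 - 21*k - 7) matches t_k.
Σ_(k=1)^n t_k = s_(n+1) − s_(1) = (2**(n + 1)*(-n**3 - 7*n**2 - 10*n - 3)) − (-6), i.e. -2*2**n*n**3 - 14*2**n*n**2 - 20*2**n*n - 6*2**n + 6.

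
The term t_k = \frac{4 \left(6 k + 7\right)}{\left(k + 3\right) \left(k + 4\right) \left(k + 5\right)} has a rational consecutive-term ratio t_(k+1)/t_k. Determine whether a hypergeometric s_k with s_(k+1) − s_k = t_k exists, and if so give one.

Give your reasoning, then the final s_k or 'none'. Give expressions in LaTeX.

Step 1: r(k) = (k + 3)*(6*k + 13)/((k + 6)*(6*k + 7)).
Normal form (A,B,C) = (k + 3, k + 6, k + 7/6).
f must satisfy (k + 3)·f(k+1) − (k + 5)·f(k) = k + 7/6.
Degrees (1,1,1) ⇒ d ≤ 2.
Solve for f: f(k) = k*(25*k + 31)/144 (degree 2 ≤ 2).
Then R = B(k−1)f/C = k*(k + 5)*(25*k + 31)/(24*(6*k + 7)), so s_k = R(k)·t_k = k*(25*k + 31)/(6*(k + 3)*(k + 4)).
Check: Δs_k = 4*(6*k + 7)/(k**3 + 12*k**2 + 47*k + 60). ✓

s_k = \frac{k \left(25 k + 31\right)}{6 \left(k + 3\right) \left(k + 4\right)}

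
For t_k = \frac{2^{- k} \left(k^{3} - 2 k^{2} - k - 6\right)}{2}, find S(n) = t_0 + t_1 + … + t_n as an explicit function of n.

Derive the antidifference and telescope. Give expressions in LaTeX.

Ratio r(k) = (k**3/2 + k**2/2 - k - 4)/(k**3 - 2*k**2 - k - 6).
Take A(k)=1/2, B(k)=1, C(k)=k**3 - 2*k**2 - k - 6.
Key eq: (1/2)·f(k+1) = (1)·f(k) + (k**3 - 2*k**2 - k - 6).
deg f ≤ 3 (via 0,0,3).
Solve for f: f(k) = -2*k*(k**2 + k + 4) (degree 3 ≤ 3).
Then R = B(k−1)f/C = -2*k*(k**2 + k + 4)/((k - 3)*(k**2 + k + 2)), so s_k = R(k)·t_k = k*(-k**2 - k - 4)/2**k.
Verify: (k**3 - 2*k**2 - k - 6)/(2*2**k) matches t_k.
Σ_(k=0)^n t_k = s_(n+1) − s_(0) = (2**(-n - 1)*(-n**3 - 4*n**2 - 9*n - 6)) − (0), i.e. 2**(-n - 1)*(-n**3 - 4*n**2 - 9*n - 6).

S(n) = 2^{- n - 1} \left(- n^{3} - 4 n^{2} - 9 n - 6\right)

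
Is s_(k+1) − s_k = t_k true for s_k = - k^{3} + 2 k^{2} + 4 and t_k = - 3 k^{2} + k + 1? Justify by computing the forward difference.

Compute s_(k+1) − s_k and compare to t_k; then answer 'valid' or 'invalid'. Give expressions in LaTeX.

valid (s_(k+1) − s_k reduces to t_k)

s_(k+1) = -k**3 - k**2 + k + 5
s_(k+1) − s_k = -3*k**2 + k + 1
(s_(k+1) − s_k) − t_k = 0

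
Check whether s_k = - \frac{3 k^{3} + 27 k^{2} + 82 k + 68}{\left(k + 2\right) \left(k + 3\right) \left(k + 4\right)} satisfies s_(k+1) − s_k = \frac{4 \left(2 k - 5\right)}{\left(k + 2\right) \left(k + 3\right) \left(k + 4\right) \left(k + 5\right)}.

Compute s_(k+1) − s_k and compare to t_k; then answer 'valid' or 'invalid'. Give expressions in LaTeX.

Valid — Δs_k = t_k.

s_(k+1) = (-82*k - 3*(k + 1)**3 - 27*(k + 1)**2 - 150)/((k + 3)*(k + 4)*(k + 5))
s_(k+1) − s_k = 4*(2*k - 5)/(k**4 + 14*k**3 + 71*k**2 + 154*k + 120)
(s_(k+1) − s_k) − t_k = 0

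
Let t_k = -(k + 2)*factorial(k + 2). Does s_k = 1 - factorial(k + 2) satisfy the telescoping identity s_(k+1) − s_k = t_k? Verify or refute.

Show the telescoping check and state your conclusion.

valid; difference matches t_k

s_(k+1) = 1 - factorial(k + 3)
s_(k+1) − s_k = -(k + 2)*factorial(k + 2)
(s_(k+1) − s_k) − t_k = 0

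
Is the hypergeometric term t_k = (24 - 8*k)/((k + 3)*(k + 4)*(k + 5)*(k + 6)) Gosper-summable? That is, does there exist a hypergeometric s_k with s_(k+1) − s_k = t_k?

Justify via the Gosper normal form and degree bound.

Yes. s_k = k*(k**2 + 12*k + 107)/(15*(k + 3)*(k + 4)*(k + 5)).

Compute t_(k+1)/t_k: get (k - 2)*(k + 3)/((k - 3)*(k + 7)).
A = k + 3, B = k + 7, C = k - 3.
Key eq: (k + 3)·f(k+1) = (k + 6)·f(k) + (k - 3).
Degrees (1,1,1) ⇒ d ≤ 3.
A polynomial solution: f(k) = -k*(k**2 + 12*k + 107)/120.
Get s_k = R·t_k = k*(k**2 + 12*k + 107)/(15*(k + 3)*(k + 4)*(k + 5)) with R(k) = B(k−1)f(k)/C(k) = -k*(k + 6)*(k**2 + 12*k + 107)/(120*(k - 3)).
Check: Δs_k = 8*(3 - k)/(k**4 + 18*k**3 + 119*k**2 + 342*k + 360). ✓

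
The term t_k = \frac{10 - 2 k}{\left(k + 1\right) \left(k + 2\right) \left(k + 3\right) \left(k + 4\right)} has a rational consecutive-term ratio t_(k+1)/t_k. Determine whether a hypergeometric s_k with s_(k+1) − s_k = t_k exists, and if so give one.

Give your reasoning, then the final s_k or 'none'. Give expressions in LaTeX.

Compute t_(k+1)/t_k: get (k - 4)*(k + 1)/((k - 5)*(k + 5)).
Gosper form: A/B · C(k+1)/C(k) with A=k + 1, B=k + 5, C=k - 5.
Key eq: (k + 1)·f(k+1) = (k + 4)·f(k) + (k - 5).
d = 3 from the (1,1,1) case.
Solving with deg f ≤ 3: f(k) = -k*(k**2 + 6*k + 13)/4.
Then R = B(k−1)f/C = -k*(k + 4)*(k**2 + 6*k + 13)/(4*(k - 5)), so s_k = R(k)·t_k = k*(k**2 + 6*k + 13)/(2*(k + 1)*(k + 2)*(k + 3)).
Δs = 2*(5 - k)/(k**4 + 10*k**3 + 35*k**2 + 50*k + 24), as required.

s_k = \frac{k \left(k^{2} + 6 k + 13\right)}{2 \left(k + 1\right) \left(k + 2\right) \left(k + 3\right)}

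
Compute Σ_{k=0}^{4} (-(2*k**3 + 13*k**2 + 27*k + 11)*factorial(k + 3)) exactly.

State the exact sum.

Σ = -2499858

Step 1: r(k) = (2*k**4 + 27*k**3 + 135*k**2 + 289*k + 212)/(2*k**3 + 13*k**2 + 27*k + 11).
Take A(k)=k + 4, B(k)=1, C(k)=k**3 + 13*k**2/2 + 27*k/2 + 11/2.
Set up (k + 4)·f(k+1) − (1)·f(k) − (k**3 + 13*k**2/2 + 27*k/2 + 11/2) = 0.
deg f ≤ 2 (via 1,0,3).
Coefficient equations give f(k) = (2*k**2 + 3*k - 3)/2.
Certificate R = B(k−1)f/C = (2*k**2 + 3*k - 3)/(2*k**3 + 13*k**2 + 27*k + 11) gives s_k = -(2*k**2 + 3*k - 3)*factorial(k + 3).
Check: Δs_k = -(2*k**3 + 13*k**2 + 27*k + 11)*factorial(k + 3). ✓
Sum = s_(5) − s_(0); s_(5) = -2499840, s_(0) = 18 ⇒ -2499858.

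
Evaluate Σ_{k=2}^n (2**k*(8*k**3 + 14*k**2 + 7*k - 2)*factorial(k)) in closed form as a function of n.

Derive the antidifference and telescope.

r(k) = 2*(8*k**4 + 46*k**3 + 97*k**2 + 86*k + 27)/(8*k**3 + 14*k**2 + 7*k - 2) after simplifying.
Factor: A=2*k + 2; B=1; C=k**3 + 7*k**2/4 + 7*k/8 - 1/4.
Key eq: (2*k + 2)·f(k+1) = (1)·f(k) + (k**3 + 7*k**2/4 + 7*k/8 - 1/4).
Degrees (1,0,3) ⇒ d ≤ 2.
Solve for f: f(k) = (4*k**2 - 3*k - 4)/8 (degree 2 ≤ 2).
R(k) = B(k−1)·f(k)/C(k) = (4*k**2 - 3*k - 4)/(8*k**3 + 14*k**2 + 7*k - 2); s_k = R·t_k = 2**k*(4*k**2 - 3*k - 4)*factorial(k).
s_(k+1) − s_k = 2**k*(8*k**3 + 14*k**2 + 7*k - 2)*factorial(k) = t_k.
Σ_(k=2)^n t_k = s_(n+1) − s_(2) = (2**(n + 1)*(4*n**2 + 5*n - 3)*factorial(n + 1)) − (48), i.e. 8*2**n*n**3*factorial(n) + 18*2**n*n**2*factorial(n) + 4*2**n*n*factorial(n) - 6*2**n*factorial(n) - 48.

S(n) = 8*2**n*n**3*factorial(n) + 18*2**n*n**2*factorial(n) + 4*2**n*n*factorial(n) - 6*2**n*factorial(n) - 48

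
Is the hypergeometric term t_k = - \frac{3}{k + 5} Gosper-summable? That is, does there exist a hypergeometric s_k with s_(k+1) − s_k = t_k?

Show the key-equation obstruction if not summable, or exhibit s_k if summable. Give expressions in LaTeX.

No; the coefficient equations for f are inconsistent.

Compute t_(k+1)/t_k: get (k + 5)/(k + 6).
Factor: A=k + 5; B=k + 6; C=1.
f must satisfy (k + 5)·f(k+1) − (k + 5)·f(k) = 1.
d = 0 from the (1,1,0) case.
Write f(k) = c0. Then LHS − RHS = -1, requiring -1 = 0: contradictory. No certificate.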